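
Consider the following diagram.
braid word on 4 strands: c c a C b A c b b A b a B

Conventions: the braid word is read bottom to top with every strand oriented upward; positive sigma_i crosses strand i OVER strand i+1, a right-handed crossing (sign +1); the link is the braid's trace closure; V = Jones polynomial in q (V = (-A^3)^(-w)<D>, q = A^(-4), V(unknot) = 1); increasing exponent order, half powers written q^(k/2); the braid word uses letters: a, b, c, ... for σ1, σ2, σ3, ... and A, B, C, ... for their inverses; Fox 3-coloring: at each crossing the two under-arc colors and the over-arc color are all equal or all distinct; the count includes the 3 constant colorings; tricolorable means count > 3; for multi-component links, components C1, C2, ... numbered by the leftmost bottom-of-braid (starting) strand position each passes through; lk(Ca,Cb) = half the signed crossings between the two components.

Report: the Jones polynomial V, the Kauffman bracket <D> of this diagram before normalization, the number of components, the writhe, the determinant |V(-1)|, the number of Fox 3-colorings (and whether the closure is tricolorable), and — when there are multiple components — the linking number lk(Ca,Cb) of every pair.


Jones polynomial: V(q) = -1 + 3q - 3q^2 + 5q^3 - 5q^4 + 4q^5 - 3q^6 + 2q^7 - q^8
<D> = A^-17 - 2A^-13 + 3A^-9 - 4A^-5 + 5A^-1 - 5A^3 + 3A^7 - 3A^11 + A^15; writhe +5
components 1, writhe +5 (13 crossings)
3-colorings: 9 of 3^13, det 27 — tricolorable
note: |V(-1)| = 27: so tricolorable, since 3 divides 27


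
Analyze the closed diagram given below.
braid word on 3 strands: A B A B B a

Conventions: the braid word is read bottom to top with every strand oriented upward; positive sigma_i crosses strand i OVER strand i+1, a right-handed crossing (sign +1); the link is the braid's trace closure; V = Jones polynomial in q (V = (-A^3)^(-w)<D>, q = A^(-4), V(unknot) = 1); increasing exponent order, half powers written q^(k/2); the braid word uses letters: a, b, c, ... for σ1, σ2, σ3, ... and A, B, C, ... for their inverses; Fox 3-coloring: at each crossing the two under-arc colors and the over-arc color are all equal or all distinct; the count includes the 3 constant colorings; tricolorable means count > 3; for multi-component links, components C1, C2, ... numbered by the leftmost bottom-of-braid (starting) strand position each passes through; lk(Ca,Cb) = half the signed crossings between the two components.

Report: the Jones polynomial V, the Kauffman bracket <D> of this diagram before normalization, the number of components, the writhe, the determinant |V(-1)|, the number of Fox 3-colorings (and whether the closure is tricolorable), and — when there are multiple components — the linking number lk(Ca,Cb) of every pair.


V = -q^-4 + q^-3 + q^-1
<D> = A^-8 + 1 - A^4 (w = -4)
1 component over 6 crossings, w = -4
9 Fox colorings among 3^6, |V(-1)| = 3: tricolorable
why: |V(-1)| = 3: so tricolorable, since 3 divides 3


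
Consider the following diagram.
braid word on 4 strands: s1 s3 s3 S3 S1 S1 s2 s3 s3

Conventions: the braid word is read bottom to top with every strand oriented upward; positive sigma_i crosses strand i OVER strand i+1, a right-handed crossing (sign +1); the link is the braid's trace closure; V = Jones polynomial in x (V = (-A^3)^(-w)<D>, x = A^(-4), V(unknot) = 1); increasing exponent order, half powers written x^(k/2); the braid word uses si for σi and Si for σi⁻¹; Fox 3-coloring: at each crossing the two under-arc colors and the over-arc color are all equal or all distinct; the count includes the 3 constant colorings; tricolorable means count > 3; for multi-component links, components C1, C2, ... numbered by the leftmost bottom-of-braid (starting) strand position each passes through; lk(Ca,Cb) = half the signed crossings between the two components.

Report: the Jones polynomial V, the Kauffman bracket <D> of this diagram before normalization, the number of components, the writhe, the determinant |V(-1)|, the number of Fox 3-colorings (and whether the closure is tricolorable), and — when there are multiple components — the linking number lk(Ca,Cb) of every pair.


V = x + x^3 - x^4
<D> = A^-7 - A^-3 - A^5 (w = +3)
1 component over 9 crossings, w = +3
9 Fox colorings among 3^9, |V(-1)| = 3: tricolorable
why: inverse pairs cancel, leaving σ1 σ3 σ1⁻¹ σ1⁻¹ σ2 σ3 σ3


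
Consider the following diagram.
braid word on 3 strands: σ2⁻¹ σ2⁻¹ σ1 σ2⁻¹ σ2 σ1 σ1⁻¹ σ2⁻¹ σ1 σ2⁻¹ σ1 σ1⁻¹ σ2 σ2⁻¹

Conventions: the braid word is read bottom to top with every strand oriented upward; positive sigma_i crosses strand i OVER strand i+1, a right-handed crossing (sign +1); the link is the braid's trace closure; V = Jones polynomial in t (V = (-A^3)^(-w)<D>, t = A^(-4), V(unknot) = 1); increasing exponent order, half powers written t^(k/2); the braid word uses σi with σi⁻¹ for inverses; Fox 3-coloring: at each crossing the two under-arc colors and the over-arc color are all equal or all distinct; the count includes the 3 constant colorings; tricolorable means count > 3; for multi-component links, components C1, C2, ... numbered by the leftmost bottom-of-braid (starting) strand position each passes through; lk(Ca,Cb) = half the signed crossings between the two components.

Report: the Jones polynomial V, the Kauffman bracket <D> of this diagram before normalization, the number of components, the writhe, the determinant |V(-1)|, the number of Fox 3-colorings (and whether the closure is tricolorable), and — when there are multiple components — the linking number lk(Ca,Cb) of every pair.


V = t^-5 - 2t^-4 + 2t^-3 - 2t^-2 + 2t^-1 - 1 + t
<D> = A^-10 - A^-6 + 2A^-2 - 2A^2 + 2A^6 - 2A^10 + A^14 (w = -2)
1 component over 14 crossings, w = -2
3 Fox colorings among 3^14, |V(-1)| = 11: not tricolorable
why: the word shrinks to σ2⁻¹ σ2⁻¹ σ1 σ2⁻¹ σ1 σ2⁻¹ after cancelling


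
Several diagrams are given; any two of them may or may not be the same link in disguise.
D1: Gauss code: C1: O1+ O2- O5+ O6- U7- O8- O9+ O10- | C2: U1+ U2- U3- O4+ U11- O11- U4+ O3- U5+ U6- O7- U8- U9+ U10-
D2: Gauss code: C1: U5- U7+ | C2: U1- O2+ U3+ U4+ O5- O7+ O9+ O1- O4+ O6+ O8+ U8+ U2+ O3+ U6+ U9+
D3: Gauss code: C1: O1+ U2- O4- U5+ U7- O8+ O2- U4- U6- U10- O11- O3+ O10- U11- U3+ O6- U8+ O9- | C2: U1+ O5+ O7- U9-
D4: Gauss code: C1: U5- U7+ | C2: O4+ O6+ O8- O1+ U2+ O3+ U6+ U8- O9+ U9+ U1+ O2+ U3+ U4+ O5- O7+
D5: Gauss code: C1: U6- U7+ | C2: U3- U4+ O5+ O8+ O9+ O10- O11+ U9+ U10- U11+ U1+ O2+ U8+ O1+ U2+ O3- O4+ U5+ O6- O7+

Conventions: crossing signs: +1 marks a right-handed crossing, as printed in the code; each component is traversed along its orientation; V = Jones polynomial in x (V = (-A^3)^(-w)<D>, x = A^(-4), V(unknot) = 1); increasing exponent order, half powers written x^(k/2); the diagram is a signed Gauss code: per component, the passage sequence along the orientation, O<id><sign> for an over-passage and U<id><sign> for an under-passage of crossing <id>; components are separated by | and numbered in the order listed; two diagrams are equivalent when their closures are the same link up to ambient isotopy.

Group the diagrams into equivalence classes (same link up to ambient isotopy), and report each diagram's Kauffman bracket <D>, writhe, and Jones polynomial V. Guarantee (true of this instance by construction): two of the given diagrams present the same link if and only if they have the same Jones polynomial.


grouping into links: {D1} | {D2, D4, D5} | {D3}
V(D1) = -x^(-5/2) - x^(-1/2)  (w -3, c 11, <D> = A^-7 + A)
V(D2) = -x^(1/2) - x^(3/2) - x^(5/2) + x^(9/2)  [9 crossings, <D> = -A^-3 + A^5 + A^9 + A^13, w = +5]
D3 (bracket A^-11 + A^-7; 11 crossings at w = -3): V = -x^(-1/2) - x^(1/2)
V(D4) = -x^(1/2) - x^(3/2) - x^(5/2) + x^(9/2)  (w +5, c 9, <D> = -A^-3 + A^5 + A^9 + A^13)
V(D5) = -x^(1/2) - x^(3/2) - x^(5/2) + x^(9/2)  [11 crossings, <D> = -A^-3 + A^5 + A^9 + A^13, w = +5]
key observation: V(x) takes 3 values over 5 diagrams, fixing the grouping


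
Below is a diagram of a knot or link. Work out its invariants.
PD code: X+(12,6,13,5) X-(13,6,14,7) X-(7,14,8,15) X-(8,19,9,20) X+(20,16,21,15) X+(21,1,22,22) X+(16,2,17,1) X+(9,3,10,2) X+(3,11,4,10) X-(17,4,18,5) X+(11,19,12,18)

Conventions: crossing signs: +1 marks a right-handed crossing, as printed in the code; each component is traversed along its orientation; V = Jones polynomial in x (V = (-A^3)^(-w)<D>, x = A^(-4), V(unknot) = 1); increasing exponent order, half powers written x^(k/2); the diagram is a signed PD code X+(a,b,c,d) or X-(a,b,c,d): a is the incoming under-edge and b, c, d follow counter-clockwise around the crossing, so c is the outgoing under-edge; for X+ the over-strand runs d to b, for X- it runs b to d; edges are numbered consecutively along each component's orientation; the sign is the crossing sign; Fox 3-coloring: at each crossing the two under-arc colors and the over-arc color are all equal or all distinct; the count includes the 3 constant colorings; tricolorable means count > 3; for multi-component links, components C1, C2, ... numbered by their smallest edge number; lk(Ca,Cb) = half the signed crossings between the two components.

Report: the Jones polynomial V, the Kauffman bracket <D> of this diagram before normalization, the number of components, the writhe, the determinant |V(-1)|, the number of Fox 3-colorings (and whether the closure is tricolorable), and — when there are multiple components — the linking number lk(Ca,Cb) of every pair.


Jones polynomial: V(x) = x^-1 - 1 + 2x - 2x^2 + 2x^3 - 2x^4 + x^5
<D> = -A^-11 + 2A^-7 - 2A^-3 + 2A - 2A^5 + A^9 - A^13; writhe +3
components 1, writhe +3 (11 crossings)
3-colorings: 3 of 3^11, det 11 — not tricolorable
note: w = +3 shifts under R1 moves; the (-A^3)^(-3) factor cancels that in V


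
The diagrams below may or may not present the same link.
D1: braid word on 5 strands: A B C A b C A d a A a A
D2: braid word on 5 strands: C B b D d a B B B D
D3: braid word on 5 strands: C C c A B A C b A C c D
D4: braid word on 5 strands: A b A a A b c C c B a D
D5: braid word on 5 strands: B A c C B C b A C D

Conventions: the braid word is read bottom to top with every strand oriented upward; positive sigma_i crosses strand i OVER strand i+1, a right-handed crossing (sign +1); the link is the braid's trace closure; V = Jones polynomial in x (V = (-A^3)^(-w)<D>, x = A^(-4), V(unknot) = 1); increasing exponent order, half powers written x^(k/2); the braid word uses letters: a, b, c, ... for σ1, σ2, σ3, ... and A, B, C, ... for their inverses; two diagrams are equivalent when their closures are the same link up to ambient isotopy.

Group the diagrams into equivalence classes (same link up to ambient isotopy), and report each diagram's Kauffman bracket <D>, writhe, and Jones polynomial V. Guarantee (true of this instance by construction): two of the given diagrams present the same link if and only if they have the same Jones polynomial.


grouping into links: {D1, D3, D5} | {D2} | {D4}
V(D1) = -x^-6 + x^-5 - x^-4 + 2x^-3 - x^-2 + x^-1  (w -4, c 12, <D> = A^-8 - A^-4 + 2 - A^4 + A^8 - A^12)
V(D2) = -x^-4 + x^-3 + x^-1  (w -4, c 10, <D> = A^-8 + 1 - A^4)
V(D3) = -x^-6 + x^-5 - x^-4 + 2x^-3 - x^-2 + x^-1  (w -6, c 12, <D> = A^-14 - A^-10 + 2A^-6 - A^-2 + A^2 - A^6)
D4 (bracket 1; 12 crossings at w = 0): V = 1
V(D5) = -x^-6 + x^-5 - x^-4 + 2x^-3 - x^-2 + x^-1  (w -6, c 10, <D> = A^-14 - A^-10 + 2A^-6 - A^-2 + A^2 - A^6)
why: V(x) takes 3 values over 5 diagrams, fixing the grouping


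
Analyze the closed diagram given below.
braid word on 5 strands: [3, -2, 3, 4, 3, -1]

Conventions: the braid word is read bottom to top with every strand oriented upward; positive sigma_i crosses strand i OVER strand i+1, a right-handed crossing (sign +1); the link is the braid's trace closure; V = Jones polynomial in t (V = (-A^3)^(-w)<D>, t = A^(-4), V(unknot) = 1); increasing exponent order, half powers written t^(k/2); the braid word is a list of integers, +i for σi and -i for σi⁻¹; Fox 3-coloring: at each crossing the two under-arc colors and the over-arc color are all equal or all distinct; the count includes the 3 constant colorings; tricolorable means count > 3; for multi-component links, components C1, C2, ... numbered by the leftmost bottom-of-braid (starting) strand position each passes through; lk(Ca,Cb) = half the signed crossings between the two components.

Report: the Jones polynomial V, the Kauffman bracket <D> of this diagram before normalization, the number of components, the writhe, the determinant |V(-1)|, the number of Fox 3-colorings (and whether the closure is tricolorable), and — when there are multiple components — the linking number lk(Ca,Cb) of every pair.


Jones polynomial: V(t) = t + t^3 - t^4
<D> = -A^-10 + A^-6 + A^2; writhe +2
components 1, writhe +2 (6 crossings)
3-colorings: 9 of 3^6, det 3 — tricolorable
note: w = +2 shifts under R1 moves; the (-A^3)^(-2) factor cancels that in V


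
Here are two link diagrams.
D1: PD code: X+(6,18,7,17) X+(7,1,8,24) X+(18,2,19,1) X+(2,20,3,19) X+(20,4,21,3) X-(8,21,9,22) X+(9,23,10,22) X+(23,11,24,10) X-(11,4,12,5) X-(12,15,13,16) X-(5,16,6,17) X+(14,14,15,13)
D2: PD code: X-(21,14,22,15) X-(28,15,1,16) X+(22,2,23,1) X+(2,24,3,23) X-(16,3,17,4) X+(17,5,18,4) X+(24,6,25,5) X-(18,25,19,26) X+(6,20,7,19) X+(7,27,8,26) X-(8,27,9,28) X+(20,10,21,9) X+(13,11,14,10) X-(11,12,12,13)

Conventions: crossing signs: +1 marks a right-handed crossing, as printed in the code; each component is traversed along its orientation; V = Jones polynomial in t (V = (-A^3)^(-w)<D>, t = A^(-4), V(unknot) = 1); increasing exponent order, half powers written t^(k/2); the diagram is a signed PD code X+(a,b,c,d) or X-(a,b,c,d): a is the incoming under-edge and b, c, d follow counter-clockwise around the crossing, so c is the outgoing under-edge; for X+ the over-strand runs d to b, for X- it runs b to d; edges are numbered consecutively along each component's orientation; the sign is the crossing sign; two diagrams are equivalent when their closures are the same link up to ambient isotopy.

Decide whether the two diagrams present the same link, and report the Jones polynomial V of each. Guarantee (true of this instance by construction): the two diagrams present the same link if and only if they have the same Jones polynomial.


same link: no
V(D1) = t - t^2 + 2t^3 - t^4 + t^5 - t^6  [12 crossings, <D> = -A^-12 + A^-8 - A^-4 + 2 - A^4 + A^8, w = +4]
D2 (bracket A^-14 - 2A^-10 + 2A^-6 - 2A^-2 + 2A^2 - A^6 + A^10; 14 crossings at w = +2): V = t^-1 - 1 + 2t - 2t^2 + 2t^3 - 2t^4 + t^5
note: 2 values of V(t) split the 2 diagrams


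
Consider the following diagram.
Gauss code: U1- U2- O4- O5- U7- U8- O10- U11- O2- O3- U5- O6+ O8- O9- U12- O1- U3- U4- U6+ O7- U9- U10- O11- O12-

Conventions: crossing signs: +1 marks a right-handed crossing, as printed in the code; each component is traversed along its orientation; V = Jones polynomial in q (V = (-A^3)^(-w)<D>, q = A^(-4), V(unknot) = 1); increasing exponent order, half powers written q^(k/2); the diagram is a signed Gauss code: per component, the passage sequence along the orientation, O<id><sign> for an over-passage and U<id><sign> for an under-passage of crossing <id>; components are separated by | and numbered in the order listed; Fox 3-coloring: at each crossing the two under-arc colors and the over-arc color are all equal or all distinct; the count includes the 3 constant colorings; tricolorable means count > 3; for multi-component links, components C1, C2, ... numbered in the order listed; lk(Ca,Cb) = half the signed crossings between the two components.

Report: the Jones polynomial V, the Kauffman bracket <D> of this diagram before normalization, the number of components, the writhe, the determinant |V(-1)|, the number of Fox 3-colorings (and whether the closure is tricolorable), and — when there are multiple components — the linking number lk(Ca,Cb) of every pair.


V(q) = -q^-12 + q^-11 - q^-10 + q^-9 - q^-8 + q^-6 + q^-4
bracket: A^-14 + A^-6 - A^2 + A^6 - A^10 + A^14 - A^18, w = -10
1 component, writhe -10, over 12 crossings
det 3, colorings 9 of 3^12 — tricolorable
observation: det 3 = |V(-1)|; divisible by 3, so tricolorable


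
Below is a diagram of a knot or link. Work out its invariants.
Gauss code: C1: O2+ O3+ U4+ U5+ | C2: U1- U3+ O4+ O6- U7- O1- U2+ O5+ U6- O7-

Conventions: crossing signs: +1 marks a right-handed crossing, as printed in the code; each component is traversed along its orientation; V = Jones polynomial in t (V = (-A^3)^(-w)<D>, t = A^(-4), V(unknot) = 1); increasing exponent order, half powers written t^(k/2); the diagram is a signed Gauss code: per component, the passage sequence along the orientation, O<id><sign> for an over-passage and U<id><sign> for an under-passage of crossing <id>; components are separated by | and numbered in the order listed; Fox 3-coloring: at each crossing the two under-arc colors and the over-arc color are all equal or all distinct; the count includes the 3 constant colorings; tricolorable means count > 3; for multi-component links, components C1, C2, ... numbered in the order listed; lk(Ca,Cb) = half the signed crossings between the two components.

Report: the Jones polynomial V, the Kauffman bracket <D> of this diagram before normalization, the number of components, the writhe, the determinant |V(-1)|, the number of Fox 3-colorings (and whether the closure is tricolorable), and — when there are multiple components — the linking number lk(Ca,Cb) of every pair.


V(t) = t^(-3/2) - t^(-1/2) - t^(3/2) - t^(7/2)
bracket: A^-11 + A^-3 + A^5 - A^9, w = +1
2 components, writhe +1, over 7 crossings
lk(C1,C2) = +2
det 4, colorings 3 of 3^7 — not tricolorable
observation: |V(-1)| = 4: so not tricolorable, since 3 does not divide 4


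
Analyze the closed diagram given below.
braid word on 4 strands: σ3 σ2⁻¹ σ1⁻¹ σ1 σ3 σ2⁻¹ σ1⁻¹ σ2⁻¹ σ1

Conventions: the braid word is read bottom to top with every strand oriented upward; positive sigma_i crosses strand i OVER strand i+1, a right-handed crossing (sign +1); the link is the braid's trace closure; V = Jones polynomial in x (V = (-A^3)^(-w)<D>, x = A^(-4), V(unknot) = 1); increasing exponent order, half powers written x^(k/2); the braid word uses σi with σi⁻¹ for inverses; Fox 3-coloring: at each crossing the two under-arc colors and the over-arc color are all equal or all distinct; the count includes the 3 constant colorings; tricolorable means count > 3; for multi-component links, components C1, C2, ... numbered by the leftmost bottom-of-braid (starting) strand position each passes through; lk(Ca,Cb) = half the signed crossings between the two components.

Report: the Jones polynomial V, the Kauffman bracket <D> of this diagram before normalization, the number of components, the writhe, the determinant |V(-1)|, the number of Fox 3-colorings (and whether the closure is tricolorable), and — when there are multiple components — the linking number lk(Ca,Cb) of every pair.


V = x^-2 - x^-1 + 1 - x + x^2
<D> = -A^-11 + A^-7 - A^-3 + A - A^5 (w = -1)
1 component over 9 crossings, w = -1
3 Fox colorings among 3^9, |V(-1)| = 5: not tricolorable
why: w = -1 (over 9 crossings) is diagram-only; (-A^3)^(1) removes it from V


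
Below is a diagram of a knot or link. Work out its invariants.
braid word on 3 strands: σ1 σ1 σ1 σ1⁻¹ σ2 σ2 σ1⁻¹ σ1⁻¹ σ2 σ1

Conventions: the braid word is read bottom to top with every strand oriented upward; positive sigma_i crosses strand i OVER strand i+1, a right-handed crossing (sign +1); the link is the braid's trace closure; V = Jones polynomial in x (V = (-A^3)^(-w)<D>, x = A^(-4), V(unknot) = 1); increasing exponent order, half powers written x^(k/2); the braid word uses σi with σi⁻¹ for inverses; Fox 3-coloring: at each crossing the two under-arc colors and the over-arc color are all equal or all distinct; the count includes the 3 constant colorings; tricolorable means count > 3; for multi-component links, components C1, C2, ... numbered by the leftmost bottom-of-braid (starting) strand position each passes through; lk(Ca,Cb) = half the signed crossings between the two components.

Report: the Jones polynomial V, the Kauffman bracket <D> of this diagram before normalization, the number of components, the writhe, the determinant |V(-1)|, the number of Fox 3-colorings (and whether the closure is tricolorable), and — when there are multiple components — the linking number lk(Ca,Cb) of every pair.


V = 2x - 2x^2 + 3x^3 - 3x^4 + 2x^5 - 2x^6 + x^7
<D> = A^-16 - 2A^-12 + 2A^-8 - 3A^-4 + 3 - 2A^4 + 2A^8 (w = +4)
1 component over 10 crossings, w = +4
9 Fox colorings among 3^10, |V(-1)| = 15: tricolorable
why: |V(-1)| = 15: so tricolorable, since 3 divides 15


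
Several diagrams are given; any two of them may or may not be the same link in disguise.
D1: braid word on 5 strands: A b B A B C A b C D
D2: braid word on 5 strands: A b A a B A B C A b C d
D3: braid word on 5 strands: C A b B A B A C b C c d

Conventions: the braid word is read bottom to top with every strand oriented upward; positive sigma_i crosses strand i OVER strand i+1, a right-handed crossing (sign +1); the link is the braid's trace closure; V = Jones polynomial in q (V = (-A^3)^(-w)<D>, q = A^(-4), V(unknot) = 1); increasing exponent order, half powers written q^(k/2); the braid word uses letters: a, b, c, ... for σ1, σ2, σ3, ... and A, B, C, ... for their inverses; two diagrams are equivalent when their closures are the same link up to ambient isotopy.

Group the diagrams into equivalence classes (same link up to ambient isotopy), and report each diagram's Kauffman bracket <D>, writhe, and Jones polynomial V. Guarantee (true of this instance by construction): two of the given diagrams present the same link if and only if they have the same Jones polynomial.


equivalence classes: {D1, D2, D3}
D1 (bracket A^-14 - A^-10 + 2A^-6 - A^-2 + A^2 - A^6; 10 crossings at w = -6): V = -q^-6 + q^-5 - q^-4 + 2q^-3 - q^-2 + q^-1
D2 (bracket A^-8 - A^-4 + 2 - A^4 + A^8 - A^12; 12 crossings at w = -4): V = -q^-6 + q^-5 - q^-4 + 2q^-3 - q^-2 + q^-1
V(D3) = -q^-6 + q^-5 - q^-4 + 2q^-3 - q^-2 + q^-1  [12 crossings, <D> = A^-8 - A^-4 + 2 - A^4 + A^8 - A^12, w = -4]
key observation: one V(q) for all 3 diagrams — one class (guaranteed)


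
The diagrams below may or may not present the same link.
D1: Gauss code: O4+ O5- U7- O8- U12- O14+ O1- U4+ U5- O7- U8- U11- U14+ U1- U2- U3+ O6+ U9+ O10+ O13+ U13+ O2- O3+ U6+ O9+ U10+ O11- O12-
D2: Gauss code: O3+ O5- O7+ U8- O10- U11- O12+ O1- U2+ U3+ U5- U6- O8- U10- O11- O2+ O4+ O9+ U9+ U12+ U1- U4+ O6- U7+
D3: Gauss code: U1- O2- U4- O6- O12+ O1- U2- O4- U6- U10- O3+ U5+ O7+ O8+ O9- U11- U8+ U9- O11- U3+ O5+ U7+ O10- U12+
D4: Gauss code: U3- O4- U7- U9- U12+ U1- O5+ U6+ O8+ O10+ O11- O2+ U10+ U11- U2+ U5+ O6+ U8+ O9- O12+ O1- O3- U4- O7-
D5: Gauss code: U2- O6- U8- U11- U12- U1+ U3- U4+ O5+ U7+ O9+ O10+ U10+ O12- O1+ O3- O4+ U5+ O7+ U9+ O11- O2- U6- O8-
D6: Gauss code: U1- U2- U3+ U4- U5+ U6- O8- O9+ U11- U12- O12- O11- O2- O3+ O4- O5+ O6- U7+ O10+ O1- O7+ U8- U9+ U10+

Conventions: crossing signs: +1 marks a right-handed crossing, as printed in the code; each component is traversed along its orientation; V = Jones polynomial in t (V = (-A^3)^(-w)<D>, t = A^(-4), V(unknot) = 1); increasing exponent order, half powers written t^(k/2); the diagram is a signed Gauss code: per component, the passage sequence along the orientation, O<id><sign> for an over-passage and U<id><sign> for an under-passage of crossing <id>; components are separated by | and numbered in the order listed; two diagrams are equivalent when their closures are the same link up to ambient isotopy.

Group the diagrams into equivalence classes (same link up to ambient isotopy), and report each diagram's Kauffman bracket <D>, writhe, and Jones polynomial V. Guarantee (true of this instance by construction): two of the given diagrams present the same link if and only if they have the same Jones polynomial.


classes: {D1, D3, D4, D5} | {D2} | {D6}
V(D1) = -t^-3 + t^-2 - t^-1 + 3 - t + t^2 - t^3  [14 crossings, <D> = -A^-12 + A^-8 - A^-4 + 3 - A^4 + A^8 - A^12, w = 0]
V(D2) = -t^-4 + t^-3 + t^-1  (w 0, c 12, <D> = A^4 + A^12 - A^16)
V(D3) = -t^-3 + t^-2 - t^-1 + 3 - t + t^2 - t^3  (w -2, c 12, <D> = -A^-18 + A^-14 - A^-10 + 3A^-6 - A^-2 + A^2 - A^6)
V(D4) = -t^-3 + t^-2 - t^-1 + 3 - t + t^2 - t^3  (w 0, c 12, <D> = -A^-12 + A^-8 - A^-4 + 3 - A^4 + A^8 - A^12)
V(D5) = -t^-3 + t^-2 - t^-1 + 3 - t + t^2 - t^3  (w 0, c 12, <D> = -A^-12 + A^-8 - A^-4 + 3 - A^4 + A^8 - A^12)
V(D6) = 1  (w -2, c 12, <D> = A^-6)
insight: 3 classes among 6 diagrams; unequal V(t) rules out equality


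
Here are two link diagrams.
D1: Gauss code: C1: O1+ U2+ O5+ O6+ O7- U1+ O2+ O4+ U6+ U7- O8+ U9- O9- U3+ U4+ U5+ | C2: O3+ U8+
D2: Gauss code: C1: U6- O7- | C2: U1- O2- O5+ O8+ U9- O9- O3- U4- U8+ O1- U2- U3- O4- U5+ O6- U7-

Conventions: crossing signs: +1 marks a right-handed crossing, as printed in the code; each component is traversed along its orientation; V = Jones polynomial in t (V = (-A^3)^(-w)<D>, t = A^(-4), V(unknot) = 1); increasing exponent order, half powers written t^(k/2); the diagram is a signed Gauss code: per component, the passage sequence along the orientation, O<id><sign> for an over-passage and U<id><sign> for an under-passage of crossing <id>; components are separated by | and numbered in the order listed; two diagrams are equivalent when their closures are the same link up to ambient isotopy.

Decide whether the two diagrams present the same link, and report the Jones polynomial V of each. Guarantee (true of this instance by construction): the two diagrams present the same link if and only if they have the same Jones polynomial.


equivalent: no
D1 (bracket -A^-11 + A^-7 - A^-3 + 2A + A^9; 9 crossings at w = +5): V = -t^(3/2) - 2t^(7/2) + t^(9/2) - t^(11/2) + t^(13/2)
V(D2) = t^(-13/2) - t^(-11/2) + t^(-9/2) - 2t^(-7/2) - t^(-3/2)  [9 crossings, <D> = A^-9 + 2A^-1 - A^3 + A^7 - A^11, w = -5]
observation: comparing 2 Jones polynomials yields 2 groups


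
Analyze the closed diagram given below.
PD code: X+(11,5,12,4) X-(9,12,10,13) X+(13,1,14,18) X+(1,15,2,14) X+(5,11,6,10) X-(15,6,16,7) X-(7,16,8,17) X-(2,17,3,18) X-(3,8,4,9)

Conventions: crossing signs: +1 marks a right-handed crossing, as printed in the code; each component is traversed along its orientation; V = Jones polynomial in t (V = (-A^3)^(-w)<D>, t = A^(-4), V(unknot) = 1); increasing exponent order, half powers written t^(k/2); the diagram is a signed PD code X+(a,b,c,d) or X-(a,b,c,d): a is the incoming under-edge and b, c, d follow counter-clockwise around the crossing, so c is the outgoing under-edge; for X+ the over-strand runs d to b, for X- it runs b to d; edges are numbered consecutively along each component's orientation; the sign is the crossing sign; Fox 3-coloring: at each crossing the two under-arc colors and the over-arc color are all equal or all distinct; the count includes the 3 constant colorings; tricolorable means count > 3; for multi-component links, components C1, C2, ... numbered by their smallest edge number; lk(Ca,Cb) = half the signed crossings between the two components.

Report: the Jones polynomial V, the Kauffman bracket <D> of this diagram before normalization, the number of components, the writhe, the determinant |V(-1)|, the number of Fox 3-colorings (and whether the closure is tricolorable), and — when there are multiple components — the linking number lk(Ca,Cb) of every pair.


V(t) = t^-4 - t^-3 + t^-2 - 2t^-1 + 2 - t + t^2
bracket: -A^-11 + A^-7 - 2A^-3 + 2A - A^5 + A^9 - A^13, w = -1
1 component, writhe -1, over 9 crossings
det 9, colorings 9 of 3^9 — tricolorable
observation: w = -1 shifts under R1 moves; the (-A^3)^(1) factor cancels that in V


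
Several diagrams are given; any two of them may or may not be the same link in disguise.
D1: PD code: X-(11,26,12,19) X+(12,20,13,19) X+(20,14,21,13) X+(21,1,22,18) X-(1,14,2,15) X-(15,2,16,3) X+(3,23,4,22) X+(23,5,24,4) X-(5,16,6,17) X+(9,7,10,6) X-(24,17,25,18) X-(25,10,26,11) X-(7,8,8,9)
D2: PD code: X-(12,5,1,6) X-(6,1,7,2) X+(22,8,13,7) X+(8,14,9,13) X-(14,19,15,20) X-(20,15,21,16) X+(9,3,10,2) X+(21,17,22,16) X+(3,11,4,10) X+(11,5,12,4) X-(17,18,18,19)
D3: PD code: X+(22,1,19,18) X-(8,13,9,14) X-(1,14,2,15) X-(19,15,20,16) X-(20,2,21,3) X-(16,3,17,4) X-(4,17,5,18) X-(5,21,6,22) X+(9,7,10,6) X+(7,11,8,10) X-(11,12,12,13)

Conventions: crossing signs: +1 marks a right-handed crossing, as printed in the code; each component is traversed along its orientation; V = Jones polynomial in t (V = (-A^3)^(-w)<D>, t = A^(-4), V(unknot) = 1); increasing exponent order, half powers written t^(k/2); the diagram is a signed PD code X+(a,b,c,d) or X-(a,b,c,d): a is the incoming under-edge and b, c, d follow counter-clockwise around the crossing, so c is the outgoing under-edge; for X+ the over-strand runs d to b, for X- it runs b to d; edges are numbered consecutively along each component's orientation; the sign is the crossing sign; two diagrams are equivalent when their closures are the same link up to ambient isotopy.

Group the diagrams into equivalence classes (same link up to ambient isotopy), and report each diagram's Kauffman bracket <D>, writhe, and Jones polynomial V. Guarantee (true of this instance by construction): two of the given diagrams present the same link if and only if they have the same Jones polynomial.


classes: {D1} | {D2} | {D3}
V(D1) = t^(-7/2) - t^(-5/2) + t^(-3/2) - 2t^(-1/2) - t^(3/2)  [13 crossings, <D> = A^-9 + 2A^-1 - A^3 + A^7 - A^11, w = -1]
V(D2) = -t^(1/2) - t^(5/2)  (w +1, c 11, <D> = A^-7 + A)
V(D3) = t^(-13/2) - t^(-11/2) + t^(-9/2) - 2t^(-7/2) - t^(-3/2)  [11 crossings, <D> = A^-9 + 2A^-1 - A^3 + A^7 - A^11, w = -5]
note: comparing 3 Jones polynomials yields 3 groups


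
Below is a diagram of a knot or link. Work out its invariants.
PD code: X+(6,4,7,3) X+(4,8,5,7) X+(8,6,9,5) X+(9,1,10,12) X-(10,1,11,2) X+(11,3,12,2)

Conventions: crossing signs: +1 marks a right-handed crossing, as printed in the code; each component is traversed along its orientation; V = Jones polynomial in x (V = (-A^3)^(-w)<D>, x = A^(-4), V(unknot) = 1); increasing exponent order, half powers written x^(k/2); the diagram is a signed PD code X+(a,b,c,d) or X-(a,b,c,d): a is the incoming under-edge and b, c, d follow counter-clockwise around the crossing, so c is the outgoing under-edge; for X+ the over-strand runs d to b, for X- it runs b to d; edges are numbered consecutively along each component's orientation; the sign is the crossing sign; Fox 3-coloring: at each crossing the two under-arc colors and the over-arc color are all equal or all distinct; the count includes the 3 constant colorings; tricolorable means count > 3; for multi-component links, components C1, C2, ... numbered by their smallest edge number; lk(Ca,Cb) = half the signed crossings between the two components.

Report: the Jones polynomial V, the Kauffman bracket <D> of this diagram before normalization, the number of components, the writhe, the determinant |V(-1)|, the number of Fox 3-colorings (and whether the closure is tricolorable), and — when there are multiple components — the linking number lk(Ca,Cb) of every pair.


V(x) = x + x^3 - x^4
bracket: -A^-4 + 1 + A^8, w = +4
1 component, writhe +4, over 6 crossings
det 3, colorings 9 of 3^6 — tricolorable
observation: w = +4 shifts under R1 moves; the (-A^3)^(-4) factor cancels that in V


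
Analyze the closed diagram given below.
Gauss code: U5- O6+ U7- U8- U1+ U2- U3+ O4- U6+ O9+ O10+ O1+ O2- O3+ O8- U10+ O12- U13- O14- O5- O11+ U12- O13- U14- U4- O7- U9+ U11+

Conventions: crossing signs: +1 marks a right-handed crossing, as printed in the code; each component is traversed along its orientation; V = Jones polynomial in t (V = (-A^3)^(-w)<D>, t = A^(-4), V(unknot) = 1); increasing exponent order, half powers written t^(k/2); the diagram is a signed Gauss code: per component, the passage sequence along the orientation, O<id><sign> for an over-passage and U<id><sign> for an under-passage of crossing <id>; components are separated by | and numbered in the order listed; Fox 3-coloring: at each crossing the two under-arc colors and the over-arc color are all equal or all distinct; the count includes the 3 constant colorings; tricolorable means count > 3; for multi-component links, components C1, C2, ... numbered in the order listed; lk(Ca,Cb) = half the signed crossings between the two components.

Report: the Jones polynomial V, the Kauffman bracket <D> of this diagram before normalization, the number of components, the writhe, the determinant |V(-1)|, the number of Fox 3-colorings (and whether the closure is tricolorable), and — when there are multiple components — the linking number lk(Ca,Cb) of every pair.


V(t) = -t^-6 + 2t^-5 - 2t^-4 + 3t^-3 - 3t^-2 + 2t^-1 - 1 + t
bracket: A^-10 - A^-6 + 2A^-2 - 3A^2 + 3A^6 - 2A^10 + 2A^14 - A^18, w = -2
1 component, writhe -2, over 14 crossings
det 15, colorings 9 of 3^14 — tricolorable
observation: |V(-1)| = 15: so tricolorable, since 3 divides 15


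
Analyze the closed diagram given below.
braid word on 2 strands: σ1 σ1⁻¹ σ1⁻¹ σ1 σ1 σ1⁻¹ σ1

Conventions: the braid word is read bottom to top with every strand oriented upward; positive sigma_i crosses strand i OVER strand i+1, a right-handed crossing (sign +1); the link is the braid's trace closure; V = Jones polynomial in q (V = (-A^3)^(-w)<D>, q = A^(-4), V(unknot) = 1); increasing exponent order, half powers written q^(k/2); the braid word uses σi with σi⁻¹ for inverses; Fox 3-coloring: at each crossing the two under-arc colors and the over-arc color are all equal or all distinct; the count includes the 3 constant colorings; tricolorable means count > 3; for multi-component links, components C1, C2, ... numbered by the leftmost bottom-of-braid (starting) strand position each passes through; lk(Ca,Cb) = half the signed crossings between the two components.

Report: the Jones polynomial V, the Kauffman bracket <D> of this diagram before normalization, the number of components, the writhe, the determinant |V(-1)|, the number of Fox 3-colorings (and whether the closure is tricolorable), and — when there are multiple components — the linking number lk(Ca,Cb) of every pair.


V = 1
<D> = -A^3 (w = +1)
1 component over 7 crossings, w = +1
3 Fox colorings among 3^7, |V(-1)| = 1: not tricolorable
why: the word shrinks to σ1 after cancelling


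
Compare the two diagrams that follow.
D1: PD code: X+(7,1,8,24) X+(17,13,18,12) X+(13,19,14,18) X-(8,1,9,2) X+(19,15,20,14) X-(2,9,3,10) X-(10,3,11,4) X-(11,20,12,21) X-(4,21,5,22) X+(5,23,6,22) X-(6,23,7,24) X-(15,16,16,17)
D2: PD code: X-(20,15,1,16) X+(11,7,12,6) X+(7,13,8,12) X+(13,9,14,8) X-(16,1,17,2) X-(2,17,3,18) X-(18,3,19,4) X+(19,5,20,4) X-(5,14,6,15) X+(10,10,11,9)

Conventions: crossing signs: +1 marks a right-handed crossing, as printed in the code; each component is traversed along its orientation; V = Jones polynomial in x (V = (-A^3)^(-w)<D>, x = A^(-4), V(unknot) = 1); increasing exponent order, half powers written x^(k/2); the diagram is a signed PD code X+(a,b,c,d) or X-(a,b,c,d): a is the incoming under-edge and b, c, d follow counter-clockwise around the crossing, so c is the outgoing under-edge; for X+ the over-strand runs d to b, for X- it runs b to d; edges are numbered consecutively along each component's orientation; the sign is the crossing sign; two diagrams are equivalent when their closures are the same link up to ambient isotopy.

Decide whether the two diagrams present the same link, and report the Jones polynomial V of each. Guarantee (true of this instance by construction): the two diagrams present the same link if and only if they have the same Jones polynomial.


same link: yes
V(D1) = -x^-3 + x^-2 - x^-1 + 3 - x + x^2 - x^3  [12 crossings, <D> = -A^-18 + A^-14 - A^-10 + 3A^-6 - A^-2 + A^2 - A^6, w = -2]
V(D2) = -x^-3 + x^-2 - x^-1 + 3 - x + x^2 - x^3  [10 crossings, <D> = -A^-12 + A^-8 - A^-4 + 3 - A^4 + A^8 - A^12, w = 0]
insight: Reidemeister moves carry D1 (12 crossings) to D2 (10)


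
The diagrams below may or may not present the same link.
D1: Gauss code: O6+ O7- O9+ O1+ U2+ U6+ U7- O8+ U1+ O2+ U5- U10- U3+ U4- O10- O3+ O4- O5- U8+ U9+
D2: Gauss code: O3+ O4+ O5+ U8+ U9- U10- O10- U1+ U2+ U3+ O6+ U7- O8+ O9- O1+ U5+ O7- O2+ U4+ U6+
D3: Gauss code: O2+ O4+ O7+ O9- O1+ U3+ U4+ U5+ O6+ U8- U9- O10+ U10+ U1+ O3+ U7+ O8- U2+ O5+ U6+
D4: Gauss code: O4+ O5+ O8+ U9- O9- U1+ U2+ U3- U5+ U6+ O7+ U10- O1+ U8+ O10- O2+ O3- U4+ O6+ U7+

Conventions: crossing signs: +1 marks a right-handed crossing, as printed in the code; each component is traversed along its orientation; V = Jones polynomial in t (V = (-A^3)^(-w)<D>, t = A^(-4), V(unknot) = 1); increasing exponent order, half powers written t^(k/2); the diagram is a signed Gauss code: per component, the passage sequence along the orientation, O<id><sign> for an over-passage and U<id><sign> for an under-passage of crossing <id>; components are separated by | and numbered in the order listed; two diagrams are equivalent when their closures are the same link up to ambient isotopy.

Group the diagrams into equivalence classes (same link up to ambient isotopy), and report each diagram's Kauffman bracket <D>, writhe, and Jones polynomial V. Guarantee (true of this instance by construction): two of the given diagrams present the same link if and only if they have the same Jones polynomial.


grouping into links: {D1} | {D2, D3, D4}
V(D1) = t + t^3 - t^4  (w +2, c 10, <D> = -A^-10 + A^-6 + A^2)
V(D2) = t - t^2 + 2t^3 - t^4 + t^5 - t^6  [10 crossings, <D> = -A^-12 + A^-8 - A^-4 + 2 - A^4 + A^8, w = +4]
D3 (bracket -A^-6 + A^-2 - A^2 + 2A^6 - A^10 + A^14; 10 crossings at w = +6): V = t - t^2 + 2t^3 - t^4 + t^5 - t^6
V(D4) = t - t^2 + 2t^3 - t^4 + t^5 - t^6  [10 crossings, <D> = -A^-12 + A^-8 - A^-4 + 2 - A^4 + A^8, w = +4]
why: comparing 4 Jones polynomials yields 2 groups


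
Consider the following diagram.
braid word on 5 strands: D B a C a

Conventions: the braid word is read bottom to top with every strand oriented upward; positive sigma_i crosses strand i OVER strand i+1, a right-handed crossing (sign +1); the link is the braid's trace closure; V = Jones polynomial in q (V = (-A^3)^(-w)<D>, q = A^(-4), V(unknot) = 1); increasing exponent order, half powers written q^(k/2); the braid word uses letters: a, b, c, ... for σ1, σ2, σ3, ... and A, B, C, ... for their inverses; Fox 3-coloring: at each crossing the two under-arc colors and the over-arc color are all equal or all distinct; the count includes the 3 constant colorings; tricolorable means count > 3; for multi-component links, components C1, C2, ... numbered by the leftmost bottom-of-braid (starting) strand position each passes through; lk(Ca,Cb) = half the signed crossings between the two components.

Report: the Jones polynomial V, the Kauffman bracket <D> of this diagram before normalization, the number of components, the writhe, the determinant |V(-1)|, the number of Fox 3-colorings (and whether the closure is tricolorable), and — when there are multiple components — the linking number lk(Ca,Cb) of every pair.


Jones polynomial: V(q) = -q^(1/2) - q^(5/2)
<D> = A^-13 + A^-5; writhe -1
components 2, writhe -1 (5 crossings)
linking number lk(C1,C2) = +1
3-colorings: 3 of 3^5, det 2 — not tricolorable
note: the 1 component pair carries total linking +1


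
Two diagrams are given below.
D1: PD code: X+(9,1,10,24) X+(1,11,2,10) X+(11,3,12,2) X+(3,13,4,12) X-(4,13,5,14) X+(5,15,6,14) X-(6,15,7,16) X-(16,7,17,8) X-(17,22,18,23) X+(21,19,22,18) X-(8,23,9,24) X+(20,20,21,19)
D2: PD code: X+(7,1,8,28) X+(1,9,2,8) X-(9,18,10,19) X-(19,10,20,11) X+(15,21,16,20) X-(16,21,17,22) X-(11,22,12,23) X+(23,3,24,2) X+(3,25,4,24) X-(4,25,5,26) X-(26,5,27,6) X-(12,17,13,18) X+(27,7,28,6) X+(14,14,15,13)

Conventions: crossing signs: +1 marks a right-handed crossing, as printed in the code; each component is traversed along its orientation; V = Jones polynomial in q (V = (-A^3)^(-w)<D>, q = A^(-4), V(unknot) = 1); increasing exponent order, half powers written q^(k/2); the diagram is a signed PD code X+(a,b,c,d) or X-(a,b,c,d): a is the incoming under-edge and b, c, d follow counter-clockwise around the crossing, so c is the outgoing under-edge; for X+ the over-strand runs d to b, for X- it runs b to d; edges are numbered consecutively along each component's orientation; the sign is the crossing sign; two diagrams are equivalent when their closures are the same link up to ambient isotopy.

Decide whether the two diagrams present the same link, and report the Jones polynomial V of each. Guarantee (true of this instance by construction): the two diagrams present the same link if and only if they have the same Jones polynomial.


equivalent: no
V(D1) = 1  (w +2, c 12, <D> = A^6)
V(D2) = -q^-3 + q^-2 - q^-1 + 3 - q + q^2 - q^3  (w 0, c 14, <D> = -A^-12 + A^-8 - A^-4 + 3 - A^4 + A^8 - A^12)
why: comparing 2 Jones polynomials yields 2 groups
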